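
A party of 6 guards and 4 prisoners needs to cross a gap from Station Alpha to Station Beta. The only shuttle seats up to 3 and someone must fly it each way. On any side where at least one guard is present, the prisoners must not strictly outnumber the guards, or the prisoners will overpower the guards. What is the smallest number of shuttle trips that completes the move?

9

Counting alone: each trip to Station Beta takes at most 3 across and each return brings at least 1 back, so after t trips out (and t−1 returns) at most 3t − (t−1) of the 10 are across; that first reaches 10 at t = 5, so at least 9 crossings are needed.
The plan below uses exactly 9 crossings, so it is optimal:
1. 2 prisoners → Station Beta.  (Station Alpha: 6G 2P; Station Beta: 0G 2P)
2. 1 prisoner ← Station Alpha.  (Station Alpha: 6G 3P; Station Beta: 0G 1P)
3. 3 prisoners → Station Beta.  (Station Alpha: 6G 0P; Station Beta: 0G 4P)
4. 1 prisoner ← Station Alpha.  (Station Alpha: 6G 1P; Station Beta: 0G 3P)
5. 3 guards → Station Beta.  (Station Alpha: 3G 1P; Station Beta: 3G 3P)
6. 1 prisoner ← Station Alpha.  (Station Alpha: 3G 2P; Station Beta: 3G 2P)
7. 1 guard and 2 prisoners → Station Beta.  (Station Alpha: 2G 0P; Station Beta: 4G 4P)
8. 1 prisoner ← Station Alpha.  (Station Alpha: 2G 1P; Station Beta: 4G 3P)
9. 2 guards and 1 prisoner → Station Beta.  (Station Alpha: 0G 0P; Station Beta: 6G 4P)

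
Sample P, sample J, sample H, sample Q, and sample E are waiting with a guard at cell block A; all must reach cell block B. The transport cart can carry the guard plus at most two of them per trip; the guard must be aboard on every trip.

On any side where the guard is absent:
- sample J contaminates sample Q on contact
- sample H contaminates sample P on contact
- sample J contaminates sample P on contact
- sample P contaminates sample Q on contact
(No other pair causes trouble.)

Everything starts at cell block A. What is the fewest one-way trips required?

7

Counting alone: the guard can take at most 2 across per trip to cell block B, so moving all 5 needs at least 3 loaded trips out, with a return between consecutive ones — at least 5 crossings.
The safety rule pushes this higher. Following every safe sequence of crossings, the most of the 5 that can be at cell block B as the transport cart arrives there on crossing 5 is 4 — never all 5.
So no plan with fewer than 7 crossings exists, and this one achieves 7:
1. Guard goes to cell block B with sample J and sample P.
2. Guard goes back to cell block A with sample P.
3. Guard goes to cell block B with sample H and sample P.
4. Guard goes back to cell block A with sample P.
5. Guard goes to cell block B with sample E and sample P.
6. Guard goes back to cell block A with sample P.
7. Guard goes to cell block B with sample P and sample Q.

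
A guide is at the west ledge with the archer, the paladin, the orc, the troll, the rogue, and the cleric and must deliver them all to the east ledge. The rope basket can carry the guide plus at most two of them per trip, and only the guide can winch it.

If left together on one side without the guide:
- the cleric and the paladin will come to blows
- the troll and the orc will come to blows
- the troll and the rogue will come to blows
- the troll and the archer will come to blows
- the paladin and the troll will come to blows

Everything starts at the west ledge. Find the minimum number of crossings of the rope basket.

Counting alone: the guide can take at most 2 across per trip to the east ledge, so moving all 6 needs at least 3 loaded trips out, with a return between consecutive ones — at least 5 crossings.
The safety rule pushes this higher. Following every safe sequence of crossings, the most of the 6 that can be at the east ledge as the rope basket arrives there on crossing 5 is 5 — never all 6.
So no plan with fewer than 7 crossings exists, and this one achieves 7:
1. Guide goes to the east ledge with the paladin and the troll.
2. Guide goes back to the west ledge with the paladin.
3. Guide goes to the east ledge with the archer and the paladin.
4. Guide goes back to the west ledge with the troll.
5. Guide goes to the east ledge with the orc and the rogue.
6. Guide goes back to the west ledge alone.
7. Guide goes to the east ledge with the cleric and the troll.

7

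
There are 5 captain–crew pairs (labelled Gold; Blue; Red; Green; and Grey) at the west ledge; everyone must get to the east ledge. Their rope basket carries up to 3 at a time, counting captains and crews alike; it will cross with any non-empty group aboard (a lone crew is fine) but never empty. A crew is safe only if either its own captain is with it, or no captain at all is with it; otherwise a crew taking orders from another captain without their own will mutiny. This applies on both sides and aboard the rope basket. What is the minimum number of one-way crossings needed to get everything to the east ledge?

Counting alone: each trip to the east ledge takes at most 3 across and each return brings at least 1 back, so after t trips out (and t−1 returns) at most 3t − (t−1) of the 10 are across; that first reaches 10 at t = 5, so at least 9 crossings are needed.
The safety rule pushes this higher. Following every safe sequence of crossings, the most of the 10 that can be at the east ledge as the rope basket arrives there on crossing 9 is 9 — never all 10.
So no plan with fewer than 11 crossings exists, and this one achieves 11:
1. captain Gold and crew Gold cross → the east ledge.
2. captain Gold crosses ← the west ledge.
3. crew Blue, crew Green, and crew Red cross → the east ledge.
4. crew Gold crosses ← the west ledge.
5. captain Blue, captain Green, and captain Red cross → the east ledge.
6. captain Blue and crew Blue cross ← the west ledge.
7. captain Blue, captain Gold, and captain Grey cross → the east ledge.
8. crew Red crosses ← the west ledge.
9. crew Blue and crew Gold cross → the east ledge.
10. crew Gold crosses ← the west ledge.
11. crew Gold, crew Grey, and crew Red cross → the east ledge.

11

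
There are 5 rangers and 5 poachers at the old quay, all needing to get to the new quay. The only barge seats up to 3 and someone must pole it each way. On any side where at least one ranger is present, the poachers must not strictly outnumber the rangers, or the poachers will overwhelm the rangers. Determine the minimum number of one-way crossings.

11

Counting alone: each trip to the new quay takes at most 3 across and each return brings at least 1 back, so after t trips out (and t−1 returns) at most 3t − (t−1) of the 10 are across; that first reaches 10 at t = 5, so at least 9 crossings are needed.
The safety rule pushes this higher. Following every safe sequence of crossings, the most of the 10 that can be at the new quay as the barge arrives there on crossing 9 is 9 — never all 10.
So no plan with fewer than 11 crossings exists, and this one achieves 11:
1. 2 poachers → the new quay.  (the old quay: 5R 3P; the new quay: 0R 2P)
2. 1 poacher ← the old quay.  (the old quay: 5R 4P; the new quay: 0R 1P)
3. 3 poachers → the new quay.  (the old quay: 5R 1P; the new quay: 0R 4P)
4. 1 poacher ← the old quay.  (the old quay: 5R 2P; the new quay: 0R 3P)
5. 3 rangers → the new quay.  (the old quay: 2R 2P; the new quay: 3R 3P)
6. 1 ranger and 1 poacher ← the old quay.  (the old quay: 3R 3P; the new quay: 2R 2P)
7. 3 rangers → the new quay.  (the old quay: 0R 3P; the new quay: 5R 2P)
8. 1 poacher ← the old quay.  (the old quay: 0R 4P; the new quay: 5R 1P)
9. 2 poachers → the new quay.  (the old quay: 0R 2P; the new quay: 5R 3P)
10. 1 poacher ← the old quay.  (the old quay: 0R 3P; the new quay: 5R 2P)
11. 3 poachers → the new quay.  (the old quay: 0R 0P; the new quay: 5R 5P)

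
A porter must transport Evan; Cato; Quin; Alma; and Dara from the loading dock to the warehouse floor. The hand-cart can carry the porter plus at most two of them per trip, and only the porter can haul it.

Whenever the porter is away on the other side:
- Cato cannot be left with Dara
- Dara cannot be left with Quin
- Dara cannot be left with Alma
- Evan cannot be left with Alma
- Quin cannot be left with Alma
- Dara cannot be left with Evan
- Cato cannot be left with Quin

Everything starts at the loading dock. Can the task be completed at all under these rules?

Whatever the first load, the items left behind include a forbidden pair without the porter. No opening move is safe, so no plan exists.

No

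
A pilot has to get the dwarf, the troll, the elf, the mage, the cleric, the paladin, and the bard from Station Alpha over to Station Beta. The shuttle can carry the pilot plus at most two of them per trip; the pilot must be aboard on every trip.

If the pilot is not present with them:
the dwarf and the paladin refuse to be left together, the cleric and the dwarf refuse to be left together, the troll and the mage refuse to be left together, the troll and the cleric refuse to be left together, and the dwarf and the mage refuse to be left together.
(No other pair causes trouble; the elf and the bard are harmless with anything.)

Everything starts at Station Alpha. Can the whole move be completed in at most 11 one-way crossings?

Yes

Yes — this plan uses 9 crossings (≤ 11):
1. Pilot goes to Station Beta with the dwarf and the troll.  [Station Alpha: the bard, the cleric, the elf, the mage, the paladin | Station Beta: the dwarf, the troll]
2. Pilot goes back to Station Alpha alone.  [Station Alpha: the bard, the cleric, the elf, the mage, the paladin | Station Beta: the dwarf, the troll]
3. Pilot goes to Station Beta with the elf.  [Station Alpha: the bard, the cleric, the mage, the paladin | Station Beta: the dwarf, the elf, the troll]
4. Pilot goes back to Station Alpha alone.  [Station Alpha: the bard, the cleric, the mage, the paladin | Station Beta: the dwarf, the elf, the troll]
5. Pilot goes to Station Beta with the cleric and the mage.  [Station Alpha: the bard, the paladin | Station Beta: the cleric, the dwarf, the elf, the mage, the troll]
6. Pilot goes back to Station Alpha with the dwarf and the troll.  [Station Alpha: the bard, the dwarf, the paladin, the troll | Station Beta: the cleric, the elf, the mage]
7. Pilot goes to Station Beta with the bard and the paladin.  [Station Alpha: the dwarf, the troll | Station Beta: the bard, the cleric, the elf, the mage, the paladin]
8. Pilot goes back to Station Alpha alone.  [Station Alpha: the dwarf, the troll | Station Beta: the bard, the cleric, the elf, the mage, the paladin]
9. Pilot goes to Station Beta with the dwarf and the troll.  [Station Alpha: — | Station Beta: the bard, the cleric, the dwarf, the elf, the mage, the paladin, the troll]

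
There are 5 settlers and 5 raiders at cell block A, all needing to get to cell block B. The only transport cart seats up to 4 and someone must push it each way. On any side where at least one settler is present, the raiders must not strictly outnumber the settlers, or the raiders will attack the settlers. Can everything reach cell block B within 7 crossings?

Yes

Yes — this plan uses 7 crossings (≤ 7):
1. 2 raiders → cell block B.  (cell block A: 5S 3R; cell block B: 0S 2R)
2. 1 raider ← cell block A.  (cell block A: 5S 4R; cell block B: 0S 1R)
3. 4 raiders → cell block B.  (cell block A: 5S 0R; cell block B: 0S 5R)
4. 1 raider ← cell block A.  (cell block A: 5S 1R; cell block B: 0S 4R)
5. 4 settlers → cell block B.  (cell block A: 1S 1R; cell block B: 4S 4R)
6. 1 settler and 1 raider ← cell block A.  (cell block A: 2S 2R; cell block B: 3S 3R)
7. 2 settlers and 2 raiders → cell block B.  (cell block A: 0S 0R; cell block B: 5S 5R)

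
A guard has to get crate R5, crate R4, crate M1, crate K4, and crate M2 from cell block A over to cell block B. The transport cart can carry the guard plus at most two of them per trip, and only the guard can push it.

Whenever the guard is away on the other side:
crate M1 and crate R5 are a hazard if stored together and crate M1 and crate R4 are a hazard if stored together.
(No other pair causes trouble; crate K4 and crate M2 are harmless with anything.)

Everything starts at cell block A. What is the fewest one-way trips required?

5

Counting alone: the guard can take at most 2 across per trip to cell block B, so moving all 5 needs at least 3 loaded trips out, with a return between consecutive ones — at least 5 crossings.
The plan below uses exactly 5 crossings, so it is optimal:
1. Guard goes to cell block B with crate M1.
2. Guard goes back to cell block A alone.
3. Guard goes to cell block B with crate K4 and crate M2.
4. Guard goes back to cell block A alone.
5. Guard goes to cell block B with crate R4 and crate R5.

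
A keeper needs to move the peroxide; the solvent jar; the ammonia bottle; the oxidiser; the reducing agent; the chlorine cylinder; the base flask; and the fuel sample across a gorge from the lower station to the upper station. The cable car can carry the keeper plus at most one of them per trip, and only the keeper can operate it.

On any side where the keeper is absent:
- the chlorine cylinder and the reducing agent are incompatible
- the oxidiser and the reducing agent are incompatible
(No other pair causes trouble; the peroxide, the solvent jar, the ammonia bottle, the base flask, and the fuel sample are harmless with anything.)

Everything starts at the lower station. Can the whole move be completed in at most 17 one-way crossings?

Yes

Yes — this plan uses 17 crossings (≤ 17):
1. Keeper goes to the upper station with the reducing agent.  [the lower station: the ammonia bottle, the base flask, the chlorine cylinder, the fuel sample, the oxidiser, the peroxide, the solvent jar | the upper station: the reducing agent]
2. Keeper goes back to the lower station alone.  [the lower station: the ammonia bottle, the base flask, the chlorine cylinder, the fuel sample, the oxidiser, the peroxide, the solvent jar | the upper station: the reducing agent]
3. Keeper goes to the upper station with the peroxide.  [the lower station: the ammonia bottle, the base flask, the chlorine cylinder, the fuel sample, the oxidiser, the solvent jar | the upper station: the peroxide, the reducing agent]
4. Keeper goes back to the lower station alone.  [the lower station: the ammonia bottle, the base flask, the chlorine cylinder, the fuel sample, the oxidiser, the solvent jar | the upper station: the peroxide, the reducing agent]
5. Keeper goes to the upper station with the solvent jar.  [the lower station: the ammonia bottle, the base flask, the chlorine cylinder, the fuel sample, the oxidiser | the upper station: the peroxide, the reducing agent, the solvent jar]
6. Keeper goes back to the lower station alone.  [the lower station: the ammonia bottle, the base flask, the chlorine cylinder, the fuel sample, the oxidiser | the upper station: the peroxide, the reducing agent, the solvent jar]
7. Keeper goes to the upper station with the ammonia bottle.  [the lower station: the base flask, the chlorine cylinder, the fuel sample, the oxidiser | the upper station: the ammonia bottle, the peroxide, the reducing agent, the solvent jar]
8. Keeper goes back to the lower station alone.  [the lower station: the base flask, the chlorine cylinder, the fuel sample, the oxidiser | the upper station: the ammonia bottle, the peroxide, the reducing agent, the solvent jar]
9. Keeper goes to the upper station with the oxidiser.  [the lower station: the base flask, the chlorine cylinder, the fuel sample | the upper station: the ammonia bottle, the oxidiser, the peroxide, the reducing agent, the solvent jar]
10. Keeper goes back to the lower station with the reducing agent.  [the lower station: the base flask, the chlorine cylinder, the fuel sample, the reducing agent | the upper station: the ammonia bottle, the oxidiser, the peroxide, the solvent jar]
11. Keeper goes to the upper station with the chlorine cylinder.  [the lower station: the base flask, the fuel sample, the reducing agent | the upper station: the ammonia bottle, the chlorine cylinder, the oxidiser, the peroxide, the solvent jar]
12. Keeper goes back to the lower station alone.  [the lower station: the base flask, the fuel sample, the reducing agent | the upper station: the ammonia bottle, the chlorine cylinder, the oxidiser, the peroxide, the solvent jar]
13. Keeper goes to the upper station with the base flask.  [the lower station: the fuel sample, the reducing agent | the upper station: the ammonia bottle, the base flask, the chlorine cylinder, the oxidiser, the peroxide, the solvent jar]
14. Keeper goes back to the lower station alone.  [the lower station: the fuel sample, the reducing agent | the upper station: the ammonia bottle, the base flask, the chlorine cylinder, the oxidiser, the peroxide, the solvent jar]
15. Keeper goes to the upper station with the fuel sample.  [the lower station: the reducing agent | the upper station: the ammonia bottle, the base flask, the chlorine cylinder, the fuel sample, the oxidiser, the peroxide, the solvent jar]
16. Keeper goes back to the lower station alone.  [the lower station: the reducing agent | the upper station: the ammonia bottle, the base flask, the chlorine cylinder, the fuel sample, the oxidiser, the peroxide, the solvent jar]
17. Keeper goes to the upper station with the reducing agent.  [the lower station: — | the upper station: the ammonia bottle, the base flask, the chlorine cylinder, the fuel sample, the oxidiser, the peroxide, the reducing agent, the solvent jar]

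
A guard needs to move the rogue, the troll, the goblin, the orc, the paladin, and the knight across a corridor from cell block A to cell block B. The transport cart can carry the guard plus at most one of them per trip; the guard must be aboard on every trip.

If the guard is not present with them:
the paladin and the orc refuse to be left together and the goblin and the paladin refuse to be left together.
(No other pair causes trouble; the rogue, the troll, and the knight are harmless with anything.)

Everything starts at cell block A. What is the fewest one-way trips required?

13

Counting alone: the guard can take at most 1 across per trip to cell block B, so moving all 6 needs at least 6 loaded trips out, with a return between consecutive ones — at least 11 crossings.
The safety rule pushes this higher. Following every safe sequence of crossings, the most of the 6 that can be at cell block B as the transport cart arrives there on crossing 11 is 5 — never all 6.
So no plan with fewer than 13 crossings exists, and this one achieves 13:
1. Guard goes to cell block B with the paladin.  [cell block A: the goblin, the knight, the orc, the rogue, the troll | cell block B: the paladin]
2. Guard goes back to cell block A alone.  [cell block A: the goblin, the knight, the orc, the rogue, the troll | cell block B: the paladin]
3. Guard goes to cell block B with the rogue.  [cell block A: the goblin, the knight, the orc, the troll | cell block B: the paladin, the rogue]
4. Guard goes back to cell block A alone.  [cell block A: the goblin, the knight, the orc, the troll | cell block B: the paladin, the rogue]
5. Guard goes to cell block B with the troll.  [cell block A: the goblin, the knight, the orc | cell block B: the paladin, the rogue, the troll]
6. Guard goes back to cell block A alone.  [cell block A: the goblin, the knight, the orc | cell block B: the paladin, the rogue, the troll]
7. Guard goes to cell block B with the goblin.  [cell block A: the knight, the orc | cell block B: the goblin, the paladin, the rogue, the troll]
8. Guard goes back to cell block A with the paladin.  [cell block A: the knight, the orc, the paladin | cell block B: the goblin, the rogue, the troll]
9. Guard goes to cell block B with the orc.  [cell block A: the knight, the paladin | cell block B: the goblin, the orc, the rogue, the troll]
10. Guard goes back to cell block A alone.  [cell block A: the knight, the paladin | cell block B: the goblin, the orc, the rogue, the troll]
11. Guard goes to cell block B with the knight.  [cell block A: the paladin | cell block B: the goblin, the knight, the orc, the rogue, the troll]
12. Guard goes back to cell block A alone.  [cell block A: the paladin | cell block B: the goblin, the knight, the orc, the rogue, the troll]
13. Guard goes to cell block B with the paladin.  [cell block A: — | cell block B: the goblin, the knight, the orc, the paladin, the rogue, the troll]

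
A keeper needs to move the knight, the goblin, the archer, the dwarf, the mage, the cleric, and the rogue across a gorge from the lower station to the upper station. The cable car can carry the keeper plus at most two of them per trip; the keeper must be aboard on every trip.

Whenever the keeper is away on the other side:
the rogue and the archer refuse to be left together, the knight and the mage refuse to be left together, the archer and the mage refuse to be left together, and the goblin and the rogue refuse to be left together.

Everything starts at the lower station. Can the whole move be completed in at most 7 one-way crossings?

No

Counting alone: the keeper can take at most 2 across per trip to the upper station, so moving all 7 needs at least 4 loaded trips out, with a return between consecutive ones — at least 7 crossings.
The safety rule pushes this higher. Following every safe sequence of crossings, the most of the 7 that can be at the upper station as the cable car arrives there on crossing 7 is 6 — never all 7.
So the move cannot be finished within 7 crossings. (The shortest complete plan takes 9:)
1. Keeper goes to the upper station with the mage and the rogue.  [the lower station: the archer, the cleric, the dwarf, the goblin, the knight | the upper station: the mage, the rogue]
2. Keeper goes back to the lower station alone.  [the lower station: the archer, the cleric, the dwarf, the goblin, the knight | the upper station: the mage, the rogue]
3. Keeper goes to the upper station with the knight.  [the lower station: the archer, the cleric, the dwarf, the goblin | the upper station: the knight, the mage, the rogue]
4. Keeper goes back to the lower station with the mage.  [the lower station: the archer, the cleric, the dwarf, the goblin, the mage | the upper station: the knight, the rogue]
5. Keeper goes to the upper station with the archer and the goblin.  [the lower station: the cleric, the dwarf, the mage | the upper station: the archer, the goblin, the knight, the rogue]
6. Keeper goes back to the lower station with the rogue.  [the lower station: the cleric, the dwarf, the mage, the rogue | the upper station: the archer, the goblin, the knight]
7. Keeper goes to the upper station with the cleric and the dwarf.  [the lower station: the mage, the rogue | the upper station: the archer, the cleric, the dwarf, the goblin, the knight]
8. Keeper goes back to the lower station alone.  [the lower station: the mage, the rogue | the upper station: the archer, the cleric, the dwarf, the goblin, the knight]
9. Keeper goes to the upper station with the mage and the rogue.  [the lower station: — | the upper station: the archer, the cleric, the dwarf, the goblin, the knight, the mage, the rogue]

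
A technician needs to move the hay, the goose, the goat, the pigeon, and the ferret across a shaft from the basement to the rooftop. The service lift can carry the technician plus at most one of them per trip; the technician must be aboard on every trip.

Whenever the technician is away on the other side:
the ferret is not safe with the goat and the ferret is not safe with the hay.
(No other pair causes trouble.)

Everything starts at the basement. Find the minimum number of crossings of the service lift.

11

Counting alone: the technician can take at most 1 across per trip to the rooftop, so moving all 5 needs at least 5 loaded trips out, with a return between consecutive ones — at least 9 crossings.
The safety rule pushes this higher. Following every safe sequence of crossings, the most of the 5 that can be at the rooftop as the service lift arrives there on crossing 9 is 4 — never all 5.
So no plan with fewer than 11 crossings exists, and this one achieves 11:
1. Technician goes to the rooftop with the ferret.
2. Technician goes back to the basement alone.
3. Technician goes to the rooftop with the hay.
4. Technician goes back to the basement with the ferret.
5. Technician goes to the rooftop with the goat.
6. Technician goes back to the basement alone.
7. Technician goes to the rooftop with the goose.
8. Technician goes back to the basement alone.
9. Technician goes to the rooftop with the pigeon.
10. Technician goes back to the basement alone.
11. Technician goes to the rooftop with the ferret.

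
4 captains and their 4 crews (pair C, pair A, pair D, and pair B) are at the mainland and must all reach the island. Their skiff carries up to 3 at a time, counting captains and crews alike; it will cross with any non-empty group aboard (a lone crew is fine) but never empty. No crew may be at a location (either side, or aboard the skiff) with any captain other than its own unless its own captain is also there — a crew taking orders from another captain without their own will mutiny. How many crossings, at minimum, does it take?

Counting alone: each trip to the island takes at most 3 across and each return brings at least 1 back, so after t trips out (and t−1 returns) at most 3t − (t−1) of the 8 are across; that first reaches 8 at t = 4, so at least 7 crossings are needed.
The safety rule pushes this higher. Following every safe sequence of crossings, the most of the 8 that can be at the island as the skiff arrives there on crossing 7 is 7 — never all 8.
So no plan with fewer than 9 crossings exists, and this one achieves 9:
1. captain C and crew C cross → the island.
2. captain C crosses ← the mainland.
3. captain A, captain C, and crew A cross → the island.
4. captain C and crew C cross ← the mainland.
5. captain B, captain C, and captain D cross → the island.
6. crew A crosses ← the mainland.
7. crew A and crew C cross → the island.
8. crew C crosses ← the mainland.
9. crew B, crew C, and crew D cross → the island.

9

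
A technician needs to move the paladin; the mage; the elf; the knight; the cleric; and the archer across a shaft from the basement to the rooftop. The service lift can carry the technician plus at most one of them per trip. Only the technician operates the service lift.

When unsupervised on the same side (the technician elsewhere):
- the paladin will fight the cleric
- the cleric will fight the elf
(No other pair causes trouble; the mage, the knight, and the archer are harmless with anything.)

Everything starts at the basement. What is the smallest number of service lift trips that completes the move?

13

Counting alone: the technician can take at most 1 across per trip to the rooftop, so moving all 6 needs at least 6 loaded trips out, with a return between consecutive ones — at least 11 crossings.
The safety rule pushes this higher. Following every safe sequence of crossings, the most of the 6 that can be at the rooftop as the service lift arrives there on crossing 11 is 5 — never all 6.
So no plan with fewer than 13 crossings exists, and this one achieves 13:
1. Technician goes to the rooftop with the cleric.  [the basement: the archer, the elf, the knight, the mage, the paladin | the rooftop: the cleric]
2. Technician goes back to the basement alone.  [the basement: the archer, the elf, the knight, the mage, the paladin | the rooftop: the cleric]
3. Technician goes to the rooftop with the paladin.  [the basement: the archer, the elf, the knight, the mage | the rooftop: the cleric, the paladin]
4. Technician goes back to the basement with the cleric.  [the basement: the archer, the cleric, the elf, the knight, the mage | the rooftop: the paladin]
5. Technician goes to the rooftop with the elf.  [the basement: the archer, the cleric, the knight, the mage | the rooftop: the elf, the paladin]
6. Technician goes back to the basement alone.  [the basement: the archer, the cleric, the knight, the mage | the rooftop: the elf, the paladin]
7. Technician goes to the rooftop with the mage.  [the basement: the archer, the cleric, the knight | the rooftop: the elf, the mage, the paladin]
8. Technician goes back to the basement alone.  [the basement: the archer, the cleric, the knight | the rooftop: the elf, the mage, the paladin]
9. Technician goes to the rooftop with the knight.  [the basement: the archer, the cleric | the rooftop: the elf, the knight, the mage, the paladin]
10. Technician goes back to the basement alone.  [the basement: the archer, the cleric | the rooftop: the elf, the knight, the mage, the paladin]
11. Technician goes to the rooftop with the archer.  [the basement: the cleric | the rooftop: the archer, the elf, the knight, the mage, the paladin]
12. Technician goes back to the basement alone.  [the basement: the cleric | the rooftop: the archer, the elf, the knight, the mage, the paladin]
13. Technician goes to the rooftop with the cleric.  [the basement: — | the rooftop: the archer, the cleric, the elf, the knight, the mage, the paladin]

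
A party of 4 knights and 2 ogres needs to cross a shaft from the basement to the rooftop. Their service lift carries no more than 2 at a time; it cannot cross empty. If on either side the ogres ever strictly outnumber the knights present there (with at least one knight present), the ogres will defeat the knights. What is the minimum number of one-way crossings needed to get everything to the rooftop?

Counting alone: each trip to the rooftop takes at most 2 across and each return brings at least 1 back, so after t trips out (and t−1 returns) at most 2t − (t−1) of the 6 are across; that first reaches 6 at t = 5, so at least 9 crossings are needed.
The plan below uses exactly 9 crossings, so it is optimal:
1. 2 ogres → the rooftop.  (the basement: 4K 0O; the rooftop: 0K 2O)
2. 1 ogre ← the basement.  (the basement: 4K 1O; the rooftop: 0K 1O)
3. 2 knights → the rooftop.  (the basement: 2K 1O; the rooftop: 2K 1O)
4. 1 ogre ← the basement.  (the basement: 2K 2O; the rooftop: 2K 0O)
5. 2 ogres → the rooftop.  (the basement: 2K 0O; the rooftop: 2K 2O)
6. 1 ogre ← the basement.  (the basement: 2K 1O; the rooftop: 2K 1O)
7. 1 knight and 1 ogre → the rooftop.  (the basement: 1K 0O; the rooftop: 3K 2O)
8. 1 ogre ← the basement.  (the basement: 1K 1O; the rooftop: 3K 1O)
9. 1 knight and 1 ogre → the rooftop.  (the basement: 0K 0O; the rooftop: 4K 2O)

9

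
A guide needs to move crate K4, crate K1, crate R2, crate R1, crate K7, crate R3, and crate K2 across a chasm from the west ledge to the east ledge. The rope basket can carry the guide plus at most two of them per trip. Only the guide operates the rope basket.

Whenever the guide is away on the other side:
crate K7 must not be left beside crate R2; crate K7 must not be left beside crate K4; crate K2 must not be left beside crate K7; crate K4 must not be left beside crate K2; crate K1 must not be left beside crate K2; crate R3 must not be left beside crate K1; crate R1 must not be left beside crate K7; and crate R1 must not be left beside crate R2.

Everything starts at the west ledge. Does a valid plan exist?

Whatever the first load, the items left behind include a forbidden pair without the guide. No opening move is safe, so no plan exists.

No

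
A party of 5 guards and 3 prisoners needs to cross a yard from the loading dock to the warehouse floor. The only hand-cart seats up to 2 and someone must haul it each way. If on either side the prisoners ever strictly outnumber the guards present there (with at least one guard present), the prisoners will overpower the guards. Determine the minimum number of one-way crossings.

13

Counting alone: each trip to the warehouse floor takes at most 2 across and each return brings at least 1 back, so after t trips out (and t−1 returns) at most 2t − (t−1) of the 8 are across; that first reaches 8 at t = 7, so at least 13 crossings are needed.
The plan below uses exactly 13 crossings, so it is optimal:
1. 2 prisoners → the warehouse floor.  (the loading dock: 5G 1P; the warehouse floor: 0G 2P)
2. 1 prisoner ← the loading dock.  (the loading dock: 5G 2P; the warehouse floor: 0G 1P)
3. 2 prisoners → the warehouse floor.  (the loading dock: 5G 0P; the warehouse floor: 0G 3P)
4. 1 prisoner ← the loading dock.  (the loading dock: 5G 1P; the warehouse floor: 0G 2P)
5. 2 guards → the warehouse floor.  (the loading dock: 3G 1P; the warehouse floor: 2G 2P)
6. 1 prisoner ← the loading dock.  (the loading dock: 3G 2P; the warehouse floor: 2G 1P)
7. 1 guard and 1 prisoner → the warehouse floor.  (the loading dock: 2G 1P; the warehouse floor: 3G 2P)
8. 1 prisoner ← the loading dock.  (the loading dock: 2G 2P; the warehouse floor: 3G 1P)
9. 2 prisoners → the warehouse floor.  (the loading dock: 2G 0P; the warehouse floor: 3G 3P)
10. 1 prisoner ← the loading dock.  (the loading dock: 2G 1P; the warehouse floor: 3G 2P)
11. 1 guard and 1 prisoner → the warehouse floor.  (the loading dock: 1G 0P; the warehouse floor: 4G 3P)
12. 1 prisoner ← the loading dock.  (the loading dock: 1G 1P; the warehouse floor: 4G 2P)
13. 1 guard and 1 prisoner → the warehouse floor.  (the loading dock: 0G 0P; the warehouse floor: 5G 3P)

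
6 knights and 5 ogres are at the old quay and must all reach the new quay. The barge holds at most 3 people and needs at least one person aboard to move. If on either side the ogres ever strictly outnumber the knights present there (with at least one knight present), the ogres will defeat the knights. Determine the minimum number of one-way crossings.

Counting alone: each trip to the new quay takes at most 3 across and each return brings at least 1 back, so after t trips out (and t−1 returns) at most 3t − (t−1) of the 11 are across; that first reaches 11 at t = 5, so at least 9 crossings are needed.
The plan below uses exactly 9 crossings, so it is optimal:
1. 3 ogres → the new quay.  (the old quay: 6K 2O; the new quay: 0K 3O)
2. 1 ogre ← the old quay.  (the old quay: 6K 3O; the new quay: 0K 2O)
3. 3 knights → the new quay.  (the old quay: 3K 3O; the new quay: 3K 2O)
4. 1 knight ← the old quay.  (the old quay: 4K 3O; the new quay: 2K 2O)
5. 2 knights and 1 ogre → the new quay.  (the old quay: 2K 2O; the new quay: 4K 3O)
6. 1 knight ← the old quay.  (the old quay: 3K 2O; the new quay: 3K 3O)
7. 2 knights and 1 ogre → the new quay.  (the old quay: 1K 1O; the new quay: 5K 4O)
8. 1 knight ← the old quay.  (the old quay: 2K 1O; the new quay: 4K 4O)
9. 2 knights and 1 ogre → the new quay.  (the old quay: 0K 0O; the new quay: 6K 5O)

9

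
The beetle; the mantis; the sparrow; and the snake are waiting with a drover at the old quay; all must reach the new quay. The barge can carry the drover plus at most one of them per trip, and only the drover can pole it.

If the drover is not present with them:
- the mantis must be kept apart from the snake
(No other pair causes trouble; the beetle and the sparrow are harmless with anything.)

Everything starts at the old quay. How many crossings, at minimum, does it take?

7

Counting alone: the drover can take at most 1 across per trip to the new quay, so moving all 4 needs at least 4 loaded trips out, with a return between consecutive ones — at least 7 crossings.
The plan below uses exactly 7 crossings, so it is optimal:
1. Drover goes to the new quay with the mantis.
2. Drover goes back to the old quay alone.
3. Drover goes to the new quay with the beetle.
4. Drover goes back to the old quay alone.
5. Drover goes to the new quay with the sparrow.
6. Drover goes back to the old quay alone.
7. Drover goes to the new quay with the snake.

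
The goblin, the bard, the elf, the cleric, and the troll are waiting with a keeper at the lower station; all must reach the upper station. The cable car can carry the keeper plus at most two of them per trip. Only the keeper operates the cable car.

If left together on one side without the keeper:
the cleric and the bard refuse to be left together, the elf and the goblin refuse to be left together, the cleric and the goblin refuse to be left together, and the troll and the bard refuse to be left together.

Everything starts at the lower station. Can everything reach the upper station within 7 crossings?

Yes

Yes — this plan uses 7 crossings (≤ 7):
1. Keeper goes to the upper station with the bard and the goblin.  [the lower station: the cleric, the elf, the troll | the upper station: the bard, the goblin]
2. Keeper goes back to the lower station alone.  [the lower station: the cleric, the elf, the troll | the upper station: the bard, the goblin]
3. Keeper goes to the upper station with the elf.  [the lower station: the cleric, the troll | the upper station: the bard, the elf, the goblin]
4. Keeper goes back to the lower station with the goblin.  [the lower station: the cleric, the goblin, the troll | the upper station: the bard, the elf]
5. Keeper goes to the upper station with the cleric and the troll.  [the lower station: the goblin | the upper station: the bard, the cleric, the elf, the troll]
6. Keeper goes back to the lower station with the bard.  [the lower station: the bard, the goblin | the upper station: the cleric, the elf, the troll]
7. Keeper goes to the upper station with the bard and the goblin.  [the lower station: — | the upper station: the bard, the cleric, the elf, the goblin, the troll]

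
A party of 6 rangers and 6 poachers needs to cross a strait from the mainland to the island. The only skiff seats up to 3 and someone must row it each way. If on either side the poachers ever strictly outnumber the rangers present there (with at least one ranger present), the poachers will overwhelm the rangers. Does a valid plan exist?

Following every safe sequence of crossings from the start, the most of the 12 that can be at the island as the skiff arrives there on crossings 1, 3, 5 is 3, 5, 6 respectively; the best ever achieved is 6 of 12.
From crossing 7 on, no configuration arises that was not already reachable earlier: only 17 distinct safe configurations (who is on which side, and where the skiff is) can ever be reached, none of them has everyone across, and every continuation just revisits them. They are: 0 rangers + 0 poachers across (skiff back at the start); 0 rangers + 1 poacher across (skiff there); 0 rangers + 1 poacher across (skiff back at the start); 0 rangers + 2 poachers across (skiff there); 0 rangers + 2 poachers across (skiff back at the start); 0 rangers + 3 poachers across (skiff there); 0 rangers + 3 poachers across (skiff back at the start); 0 rangers + 4 poachers across (skiff there); 0 rangers + 4 poachers across (skiff back at the start); 0 rangers + 5 poachers across (skiff there); 0 rangers + 5 poachers across (skiff back at the start); 0 rangers + 6 poachers across (skiff there); 1 ranger + 1 poacher across (skiff there); 1 ranger + 1 poacher across (skiff back at the start); 2 rangers + 2 poachers across (skiff there); 2 rangers + 2 poachers across (skiff back at the start); 3 rangers + 3 poachers across (skiff there). So no valid plan exists.

No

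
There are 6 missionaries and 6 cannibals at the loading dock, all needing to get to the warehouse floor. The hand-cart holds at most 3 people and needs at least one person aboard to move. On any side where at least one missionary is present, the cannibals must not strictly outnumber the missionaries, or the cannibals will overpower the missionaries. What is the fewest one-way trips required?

impossible

Following every safe sequence of crossings from the start, the most of the 12 that can be at the warehouse floor as the hand-cart arrives there on crossings 1, 3, 5 is 3, 5, 6 respectively; the best ever achieved is 6 of 12.
From crossing 7 on, no configuration arises that was not already reachable earlier: only 17 distinct safe configurations (who is on which side, and where the hand-cart is) can ever be reached, none of them has everyone across, and every continuation just revisits them. They are: 0 missionaries + 0 cannibals across (hand-cart back at the start); 0 missionaries + 1 cannibal across (hand-cart there); 0 missionaries + 1 cannibal across (hand-cart back at the start); 0 missionaries + 2 cannibals across (hand-cart there); 0 missionaries + 2 cannibals across (hand-cart back at the start); 0 missionaries + 3 cannibals across (hand-cart there); 0 missionaries + 3 cannibals across (hand-cart back at the start); 0 missionaries + 4 cannibals across (hand-cart there); 0 missionaries + 4 cannibals across (hand-cart back at the start); 0 missionaries + 5 cannibals across (hand-cart there); 0 missionaries + 5 cannibals across (hand-cart back at the start); 0 missionaries + 6 cannibals across (hand-cart there); 1 missionary + 1 cannibal across (hand-cart there); 1 missionary + 1 cannibal across (hand-cart back at the start); 2 missionaries + 2 cannibals across (hand-cart there); 2 missionaries + 2 cannibals across (hand-cart back at the start); 3 missionaries + 3 cannibals across (hand-cart there). So no valid plan exists.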